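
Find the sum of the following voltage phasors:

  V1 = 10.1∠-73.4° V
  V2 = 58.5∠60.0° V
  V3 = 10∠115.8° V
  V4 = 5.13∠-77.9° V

Step 1 — Convert each phasor to rectangular form:
  V1 = 10.1·(cos(-73.4°) + j·sin(-73.4°)) = 2.885 - j9.679 V
  V2 = 58.5·(cos(60.0°) + j·sin(60.0°)) = 29.25 + j50.66 V
  V3 = 10·(cos(115.8°) + j·sin(115.8°)) = -4.352 + j9.003 V
  V4 = 5.13·(cos(-77.9°) + j·sin(-77.9°)) = 1.075 - j5.016 V
Step 2 — Sum components: V_total = 28.86 + j44.97 V.
Step 3 — Convert to polar: |V_total| = 53.43 V, ∠V_total = 57.3°.

V_total = 53.43∠57.3° V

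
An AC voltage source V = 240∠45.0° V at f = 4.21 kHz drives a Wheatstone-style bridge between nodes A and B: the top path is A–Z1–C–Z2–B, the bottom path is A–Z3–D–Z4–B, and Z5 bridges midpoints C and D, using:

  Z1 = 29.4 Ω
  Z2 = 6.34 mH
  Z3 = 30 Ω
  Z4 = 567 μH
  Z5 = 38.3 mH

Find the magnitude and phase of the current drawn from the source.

Step 1 — Angular frequency: ω = 2π·f = 2π·4210 = 2.645e+04 rad/s.
Step 2 — Component impedances:
  Z1: Z = R = 29.4 Ω
  Z2: Z = jωL = j·2.645e+04·0.00634 = 0 + j167.7 Ω
  Z3: Z = R = 30 Ω
  Z4: Z = jωL = j·2.645e+04·0.000567 = 0 + j15 Ω
  Z5: Z = jωL = j·2.645e+04·0.0383 = 0 + j1013 Ω
Step 3 — Bridge requires nodal analysis (the Z5 bridge couples midpoints C and D, so the two paths cannot be reduced to a simple series/parallel combination). Setting node B to ground and injecting 1 A at node A, the 3-node admittance system at A, C, D solves to V_A = Z_AB = 24.11 + j17.32 Ω = 29.69∠35.7° Ω.
Step 4 — Source phasor: V = 240∠45.0° V = 169.7 + j169.7 V.
Step 5 — Ohm's law: I = V / Z_total = (169.7 + j169.7) / (24.11 + j17.32) = 7.978 + j1.307 A.
Step 6 — Convert to polar: |I| = 8.084 A, ∠I = 9.3°.

I = 8.084∠9.3° A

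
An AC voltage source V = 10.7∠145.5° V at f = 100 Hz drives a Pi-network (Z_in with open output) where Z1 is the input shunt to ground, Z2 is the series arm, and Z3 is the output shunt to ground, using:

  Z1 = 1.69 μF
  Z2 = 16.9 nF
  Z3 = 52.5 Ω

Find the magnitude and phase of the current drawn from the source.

Step 1 — Angular frequency: ω = 2π·f = 2π·100 = 628.3 rad/s.
Step 2 — Component impedances:
  Z1: Z = 1/(jωC) = -j/(ω·C) = 0 - j941.7 Ω
  Z2: Z = 1/(jωC) = -j/(ω·C) = 0 - j9.417e+04 Ω
  Z3: Z = R = 52.5 Ω
Step 3 — With open output, the series arm Z2 and the output shunt Z3 appear in series to ground: Z2 + Z3 = 52.5 - j9.417e+04 Ω.
Step 4 — Parallel with input shunt Z1: Z_in = Z1 || (Z2 + Z3) = 0.005147 - j932.4 Ω = 932.4∠-90.0° Ω.
Step 5 — Source phasor: V = 10.7∠145.5° V = -8.818 + j6.061 V.
Step 6 — Ohm's law: I = V / Z_total = (-8.818 + j6.061) / (0.005147 - j932.4) = -0.0065 - j0.009457 A.
Step 7 — Convert to polar: |I| = 0.01148 A, ∠I = -124.5°.

I = 0.01148∠-124.5° A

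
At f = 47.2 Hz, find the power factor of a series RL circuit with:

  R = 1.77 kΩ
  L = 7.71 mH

Step 1 — Angular frequency: ω = 2π·f = 2π·47.2 = 296.6 rad/s.
Step 2 — Component impedances:
  R: Z = R = 1770 Ω
  L: Z = jωL = j·296.6·0.00771 = 0 + j2.287 Ω
Step 3 — Series combination: Z_total = R + L = 1770 + j2.287 Ω = 1770∠0.1° Ω.
Step 4 — Power factor: PF = cos(φ) = Re(Z)/|Z| = 1770/1770 = 1.
Step 5 — Type: Im(Z) = 2.287 ⇒ lagging (phase φ = 0.1°).

PF = 1 (lagging, φ = 0.1°)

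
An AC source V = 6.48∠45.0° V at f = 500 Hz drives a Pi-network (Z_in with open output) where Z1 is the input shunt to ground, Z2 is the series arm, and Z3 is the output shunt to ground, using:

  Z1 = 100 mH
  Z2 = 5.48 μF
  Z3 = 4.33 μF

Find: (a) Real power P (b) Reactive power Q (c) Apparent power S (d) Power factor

Step 1 — Angular frequency: ω = 2π·f = 2π·500 = 3142 rad/s.
Step 2 — Component impedances:
  Z1: Z = jωL = j·3142·0.1 = 0 + j314.2 Ω
  Z2: Z = 1/(jωC) = -j/(ω·C) = 0 - j58.09 Ω
  Z3: Z = 1/(jωC) = -j/(ω·C) = 0 - j73.51 Ω
Step 3 — With open output, the series arm Z2 and the output shunt Z3 appear in series to ground: Z2 + Z3 = 0 - j131.6 Ω.
Step 4 — Parallel with input shunt Z1: Z_in = Z1 || (Z2 + Z3) = 0 - j226.5 Ω = 226.5∠-90.0° Ω.
Step 5 — Source phasor: V = 6.48∠45.0° V = 4.582 + j4.582 V.
Step 6 — Current: I = V / Z = -0.02023 + j0.02023 A = 0.02861∠135.0° A.
Step 7 — Complex power: S = V·I* = 0 - j0.1854 VA.
Step 8 — Real power: P = Re(S) = 0 W.
Step 9 — Reactive power: Q = Im(S) = -0.1854 VAR.
Step 10 — Apparent power: |S| = 0.1854 VA.
Step 11 — Power factor: PF = P/|S| = 0 (leading).

(a) P = 0 W  (b) Q = -0.1854 VAR  (c) S = 0.1854 VA  (d) PF = 0 (leading)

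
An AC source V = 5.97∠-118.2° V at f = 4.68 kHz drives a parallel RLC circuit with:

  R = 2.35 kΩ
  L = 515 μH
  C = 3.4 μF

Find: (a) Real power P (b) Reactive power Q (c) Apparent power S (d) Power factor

Step 1 — Angular frequency: ω = 2π·f = 2π·4680 = 2.941e+04 rad/s.
Step 2 — Component impedances:
  R: Z = R = 2350 Ω
  L: Z = jωL = j·2.941e+04·0.000515 = 0 + j15.14 Ω
  C: Z = 1/(jωC) = -j/(ω·C) = 0 - j10 Ω
Step 3 — Parallel combination: 1/Z_total = 1/R + 1/L + 1/C; Z_total = 0.3693 - j29.46 Ω = 29.46∠-89.3° Ω.
Step 4 — Source phasor: V = 5.97∠-118.2° V = -2.821 - j5.261 V.
Step 5 — Current: I = V / Z = 0.1774 - j0.098 A = 0.2027∠-28.9° A.
Step 6 — Complex power: S = V·I* = 0.01517 - j1.21 VA.
Step 7 — Real power: P = Re(S) = 0.01517 W.
Step 8 — Reactive power: Q = Im(S) = -1.21 VAR.
Step 9 — Apparent power: |S| = 1.21 VA.
Step 10 — Power factor: PF = P/|S| = 0.01254 (leading).

(a) P = 0.01517 W  (b) Q = -1.21 VAR  (c) S = 1.21 VA  (d) PF = 0.01254 (leading)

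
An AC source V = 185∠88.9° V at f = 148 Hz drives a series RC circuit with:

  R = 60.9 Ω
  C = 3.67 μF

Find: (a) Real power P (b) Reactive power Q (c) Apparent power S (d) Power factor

Step 1 — Angular frequency: ω = 2π·f = 2π·148 = 929.9 rad/s.
Step 2 — Component impedances:
  R: Z = R = 60.9 Ω
  C: Z = 1/(jωC) = -j/(ω·C) = 0 - j293 Ω
Step 3 — Series combination: Z_total = R + C = 60.9 - j293 Ω = 299.3∠-78.3° Ω.
Step 4 — Source phasor: V = 185∠88.9° V = 3.552 + j185 V.
Step 5 — Current: I = V / Z = -0.6027 + j0.1374 A = 0.6182∠167.2° A.
Step 6 — Complex power: S = V·I* = 23.27 - j112 VA.
Step 7 — Real power: P = Re(S) = 23.27 W.
Step 8 — Reactive power: Q = Im(S) = -112 VAR.
Step 9 — Apparent power: |S| = 114.4 VA.
Step 10 — Power factor: PF = P/|S| = 0.2035 (leading).

(a) P = 23.27 W  (b) Q = -112 VAR  (c) S = 114.4 VA  (d) PF = 0.2035 (leading)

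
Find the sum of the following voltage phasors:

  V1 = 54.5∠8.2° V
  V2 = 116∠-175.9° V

Step 1 — Convert each phasor to rectangular form:
  V1 = 54.5·(cos(8.2°) + j·sin(8.2°)) = 53.94 + j7.773 V
  V2 = 116·(cos(-175.9°) + j·sin(-175.9°)) = -115.7 - j8.294 V
Step 2 — Sum components: V_total = -61.76 - j0.5204 V.
Step 3 — Convert to polar: |V_total| = 61.76 V, ∠V_total = -179.5°.

V_total = 61.76∠-179.5° V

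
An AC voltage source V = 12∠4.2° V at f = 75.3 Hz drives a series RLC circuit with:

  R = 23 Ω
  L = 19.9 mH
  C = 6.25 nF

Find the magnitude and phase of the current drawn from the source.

Step 1 — Angular frequency: ω = 2π·f = 2π·75.3 = 473.1 rad/s.
Step 2 — Component impedances:
  R: Z = R = 23 Ω
  L: Z = jωL = j·473.1·0.0199 = 0 + j9.415 Ω
  C: Z = 1/(jωC) = -j/(ω·C) = 0 - j3.382e+05 Ω
Step 3 — Series combination: Z_total = R + L + C = 23 - j3.382e+05 Ω = 3.382e+05∠-90.0° Ω.
Step 4 — Source phasor: V = 12∠4.2° V = 11.97 + j0.8789 V.
Step 5 — Ohm's law: I = V / Z_total = (11.97 + j0.8789) / (23 - j3.382e+05) = -2.596e-06 + j3.539e-05 A.
Step 6 — Convert to polar: |I| = 3.549e-05 A, ∠I = 94.2°.

I = 3.549e-05∠94.2° A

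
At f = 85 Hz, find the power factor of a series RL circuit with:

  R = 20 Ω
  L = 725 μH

Step 1 — Angular frequency: ω = 2π·f = 2π·85 = 534.1 rad/s.
Step 2 — Component impedances:
  R: Z = R = 20 Ω
  L: Z = jωL = j·534.1·0.000725 = 0 + j0.3872 Ω
Step 3 — Series combination: Z_total = R + L = 20 + j0.3872 Ω = 20∠1.1° Ω.
Step 4 — Power factor: PF = cos(φ) = Re(Z)/|Z| = 20/20.004 = 0.9998.
Step 5 — Type: Im(Z) = 0.3872 ⇒ lagging (phase φ = 1.1°).

PF = 0.9998 (lagging, φ = 1.1°)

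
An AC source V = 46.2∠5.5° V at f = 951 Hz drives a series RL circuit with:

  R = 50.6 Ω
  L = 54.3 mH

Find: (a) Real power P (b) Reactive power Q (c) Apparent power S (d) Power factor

Step 1 — Angular frequency: ω = 2π·f = 2π·951 = 5975 rad/s.
Step 2 — Component impedances:
  R: Z = R = 50.6 Ω
  L: Z = jωL = j·5975·0.0543 = 0 + j324.5 Ω
Step 3 — Series combination: Z_total = R + L = 50.6 + j324.5 Ω = 328.4∠81.1° Ω.
Step 4 — Source phasor: V = 46.2∠5.5° V = 45.99 + j4.428 V.
Step 5 — Current: I = V / Z = 0.0349 - j0.1363 A = 0.1407∠-75.6° A.
Step 6 — Complex power: S = V·I* = 1.002 + j6.422 VA.
Step 7 — Real power: P = Re(S) = 1.002 W.
Step 8 — Reactive power: Q = Im(S) = 6.422 VAR.
Step 9 — Apparent power: |S| = 6.5 VA.
Step 10 — Power factor: PF = P/|S| = 0.1541 (lagging).

(a) P = 1.002 W  (b) Q = 6.422 VAR  (c) S = 6.5 VA  (d) PF = 0.1541 (lagging)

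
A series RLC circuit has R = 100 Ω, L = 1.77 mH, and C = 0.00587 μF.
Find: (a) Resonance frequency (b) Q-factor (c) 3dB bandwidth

Step 1 — Resonance: ω₀ = 1/√(LC) = 1/√(0.00177·5.87e-09) = 3.102e+05 rad/s.
Step 2 — f₀ = ω₀/(2π) = 4.938e+04 Hz.
Step 3 — Series Q: Q = ω₀L/R = 3.102e+05·0.00177/100 = 5.491.
Step 4 — Bandwidth: Δω = ω₀/Q = 5.65e+04 rad/s; BW = Δω/(2π) = 8992 Hz.

(a) f₀ = 4.938e+04 Hz  (b) Q = 5.491  (c) BW = 8992 Hz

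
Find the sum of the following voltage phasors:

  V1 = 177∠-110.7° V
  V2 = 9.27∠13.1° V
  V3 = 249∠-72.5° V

Step 1 — Convert each phasor to rectangular form:
  V1 = 177·(cos(-110.7°) + j·sin(-110.7°)) = -62.57 - j165.6 V
  V2 = 9.27·(cos(13.1°) + j·sin(13.1°)) = 9.029 + j2.101 V
  V3 = 249·(cos(-72.5°) + j·sin(-72.5°)) = 74.88 - j237.5 V
Step 2 — Sum components: V_total = 21.34 - j400.9 V.
Step 3 — Convert to polar: |V_total| = 401.5 V, ∠V_total = -87.0°.

V_total = 401.5∠-87.0° V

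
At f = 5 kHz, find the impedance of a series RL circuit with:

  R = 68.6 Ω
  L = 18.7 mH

Step 1 — Angular frequency: ω = 2π·f = 2π·5000 = 3.142e+04 rad/s.
Step 2 — Component impedances:
  R: Z = R = 68.6 Ω
  L: Z = jωL = j·3.142e+04·0.0187 = 0 + j587.5 Ω
Step 3 — Series combination: Z_total = R + L = 68.6 + j587.5 Ω = 591.5∠83.3° Ω.

Z = 68.6 + j587.5 Ω = 591.5∠83.3° Ω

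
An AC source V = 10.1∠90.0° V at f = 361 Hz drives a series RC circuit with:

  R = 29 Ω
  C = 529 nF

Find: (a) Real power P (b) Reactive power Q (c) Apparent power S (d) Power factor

Step 1 — Angular frequency: ω = 2π·f = 2π·361 = 2268 rad/s.
Step 2 — Component impedances:
  R: Z = R = 29 Ω
  C: Z = 1/(jωC) = -j/(ω·C) = 0 - j833.4 Ω
Step 3 — Series combination: Z_total = R + C = 29 - j833.4 Ω = 833.9∠-88.0° Ω.
Step 4 — Source phasor: V = 10.1∠90.0° V = 0 + j10.1 V.
Step 5 — Current: I = V / Z = -0.0121 + j0.0004212 A = 0.01211∠178.0° A.
Step 6 — Complex power: S = V·I* = 0.004254 - j0.1223 VA.
Step 7 — Real power: P = Re(S) = 0.004254 W.
Step 8 — Reactive power: Q = Im(S) = -0.1223 VAR.
Step 9 — Apparent power: |S| = 0.1223 VA.
Step 10 — Power factor: PF = P/|S| = 0.03478 (leading).

(a) P = 0.004254 W  (b) Q = -0.1223 VAR  (c) S = 0.1223 VA  (d) PF = 0.03478 (leading)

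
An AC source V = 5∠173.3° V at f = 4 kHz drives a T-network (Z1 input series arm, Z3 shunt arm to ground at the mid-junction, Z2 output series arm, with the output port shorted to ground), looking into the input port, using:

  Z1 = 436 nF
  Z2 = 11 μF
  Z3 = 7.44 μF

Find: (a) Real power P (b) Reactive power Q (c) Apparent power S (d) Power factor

Step 1 — Angular frequency: ω = 2π·f = 2π·4000 = 2.513e+04 rad/s.
Step 2 — Component impedances:
  Z1: Z = 1/(jωC) = -j/(ω·C) = 0 - j91.26 Ω
  Z2: Z = 1/(jωC) = -j/(ω·C) = 0 - j3.617 Ω
  Z3: Z = 1/(jωC) = -j/(ω·C) = 0 - j5.348 Ω
Step 3 — With the output port shorted to ground, the output series arm Z2 runs from the junction to ground; the shunt arm Z3 also runs from the junction to ground. They appear in parallel: Z3 || Z2 = 0 - j2.158 Ω.
Step 4 — Series with input arm Z1: Z_in = Z1 + (Z3 || Z2) = 0 - j93.42 Ω = 93.42∠-90.0° Ω.
Step 5 — Source phasor: V = 5∠173.3° V = -4.966 + j0.5834 V.
Step 6 — Current: I = V / Z = -0.006245 - j0.05316 A = 0.05352∠-96.7° A.
Step 7 — Complex power: S = V·I* = 0 - j0.2676 VA.
Step 8 — Real power: P = Re(S) = 0 W.
Step 9 — Reactive power: Q = Im(S) = -0.2676 VAR.
Step 10 — Apparent power: |S| = 0.2676 VA.
Step 11 — Power factor: PF = P/|S| = 0 (leading).

(a) P = 0 W  (b) Q = -0.2676 VAR  (c) S = 0.2676 VA  (d) PF = 0 (leading)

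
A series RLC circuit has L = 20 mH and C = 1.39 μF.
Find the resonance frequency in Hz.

Step 1 — Resonance condition Im(Z)=0 gives ω₀ = 1/√(LC).
Step 2 — ω₀ = 1/√(0.02·1.39e-06) = 5998 rad/s.
Step 3 — f₀ = ω₀/(2π) = 954.5 Hz.

f₀ = 954.5 Hz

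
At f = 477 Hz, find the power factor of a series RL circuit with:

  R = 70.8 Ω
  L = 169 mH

Step 1 — Angular frequency: ω = 2π·f = 2π·477 = 2997 rad/s.
Step 2 — Component impedances:
  R: Z = R = 70.8 Ω
  L: Z = jωL = j·2997·0.169 = 0 + j506.5 Ω
Step 3 — Series combination: Z_total = R + L = 70.8 + j506.5 Ω = 511.4∠82.0° Ω.
Step 4 — Power factor: PF = cos(φ) = Re(Z)/|Z| = 70.8/511.4 = 0.1384.
Step 5 — Type: Im(Z) = 506.5 ⇒ lagging (phase φ = 82.0°).

PF = 0.1384 (lagging, φ = 82.0°)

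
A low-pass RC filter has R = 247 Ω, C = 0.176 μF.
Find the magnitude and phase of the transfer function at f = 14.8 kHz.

Step 1 — Angular frequency: ω = 2π·1.48e+04 = 9.299e+04 rad/s.
Step 2 — Transfer function: H(jω) = 1/(1 + jωRC).
Step 3 — Denominator: 1 + jωRC = 1 + j·9.299e+04·247·1.76e-07 = 1 + j4.043.
Step 4 — H = 0.05766 - j0.2331.
Step 5 — Magnitude: |H| = 0.2401 (-12.4 dB); phase: φ = -76.1°.

|H| = 0.2401 (-12.4 dB), φ = -76.1°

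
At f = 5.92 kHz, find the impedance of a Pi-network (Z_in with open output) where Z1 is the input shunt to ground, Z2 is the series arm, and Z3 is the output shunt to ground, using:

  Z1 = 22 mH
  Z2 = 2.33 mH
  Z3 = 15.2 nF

Step 1 — Angular frequency: ω = 2π·f = 2π·5920 = 3.72e+04 rad/s.
Step 2 — Component impedances:
  Z1: Z = jωL = j·3.72e+04·0.022 = 0 + j818.3 Ω
  Z2: Z = jωL = j·3.72e+04·0.00233 = 0 + j86.67 Ω
  Z3: Z = 1/(jωC) = -j/(ω·C) = 0 - j1769 Ω
Step 3 — With open output, the series arm Z2 and the output shunt Z3 appear in series to ground: Z2 + Z3 = 0 - j1682 Ω.
Step 4 — Parallel with input shunt Z1: Z_in = Z1 || (Z2 + Z3) = 0 + j1594 Ω = 1594∠90.0° Ω.

Z = 0 + j1594 Ω = 1594∠90.0° Ω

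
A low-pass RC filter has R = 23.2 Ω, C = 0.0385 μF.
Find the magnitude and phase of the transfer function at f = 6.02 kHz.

Step 1 — Angular frequency: ω = 2π·6020 = 3.782e+04 rad/s.
Step 2 — Transfer function: H(jω) = 1/(1 + jωRC).
Step 3 — Denominator: 1 + jωRC = 1 + j·3.782e+04·23.2·3.85e-08 = 1 + j0.03379.
Step 4 — H = 0.9989 - j0.03375.
Step 5 — Magnitude: |H| = 0.9994 (-0.0 dB); phase: φ = -1.9°.

|H| = 0.9994 (-0.0 dB), φ = -1.9°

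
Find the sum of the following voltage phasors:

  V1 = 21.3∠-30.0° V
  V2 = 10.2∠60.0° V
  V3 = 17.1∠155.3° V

Step 1 — Convert each phasor to rectangular form:
  V1 = 21.3·(cos(-30.0°) + j·sin(-30.0°)) = 18.45 - j10.65 V
  V2 = 10.2·(cos(60.0°) + j·sin(60.0°)) = 5.1 + j8.833 V
  V3 = 17.1·(cos(155.3°) + j·sin(155.3°)) = -15.54 + j7.146 V
Step 2 — Sum components: V_total = 8.011 + j5.329 V.
Step 3 — Convert to polar: |V_total| = 9.621 V, ∠V_total = 33.6°.

V_total = 9.621∠33.6° V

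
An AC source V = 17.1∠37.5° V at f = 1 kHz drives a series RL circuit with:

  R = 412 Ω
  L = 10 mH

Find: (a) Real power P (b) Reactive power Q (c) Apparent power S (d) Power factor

Step 1 — Angular frequency: ω = 2π·f = 2π·1000 = 6283 rad/s.
Step 2 — Component impedances:
  R: Z = R = 412 Ω
  L: Z = jωL = j·6283·0.01 = 0 + j62.83 Ω
Step 3 — Series combination: Z_total = R + L = 412 + j62.83 Ω = 416.8∠8.7° Ω.
Step 4 — Source phasor: V = 17.1∠37.5° V = 13.57 + j10.41 V.
Step 5 — Current: I = V / Z = 0.03595 + j0.01978 A = 0.04103∠28.8° A.
Step 6 — Complex power: S = V·I* = 0.6936 + j0.1058 VA.
Step 7 — Real power: P = Re(S) = 0.6936 W.
Step 8 — Reactive power: Q = Im(S) = 0.1058 VAR.
Step 9 — Apparent power: |S| = 0.7016 VA.
Step 10 — Power factor: PF = P/|S| = 0.9886 (lagging).

(a) P = 0.6936 W  (b) Q = 0.1058 VAR  (c) S = 0.7016 VA  (d) PF = 0.9886 (lagging)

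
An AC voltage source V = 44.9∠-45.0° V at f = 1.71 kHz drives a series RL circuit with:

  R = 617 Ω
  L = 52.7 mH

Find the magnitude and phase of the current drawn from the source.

Step 1 — Angular frequency: ω = 2π·f = 2π·1710 = 1.074e+04 rad/s.
Step 2 — Component impedances:
  R: Z = R = 617 Ω
  L: Z = jωL = j·1.074e+04·0.0527 = 0 + j566.2 Ω
Step 3 — Series combination: Z_total = R + L = 617 + j566.2 Ω = 837.4∠42.5° Ω.
Step 4 — Source phasor: V = 44.9∠-45.0° V = 31.75 - j31.75 V.
Step 5 — Ohm's law: I = V / Z_total = (31.75 - j31.75) / (617 + j566.2) = 0.002299 - j0.05357 A.
Step 6 — Convert to polar: |I| = 0.05362 A, ∠I = -87.5°.

I = 0.05362∠-87.5° A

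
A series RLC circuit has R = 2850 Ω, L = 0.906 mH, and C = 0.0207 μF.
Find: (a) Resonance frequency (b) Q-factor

Step 1 — Resonance condition Im(Z)=0 gives ω₀ = 1/√(LC).
Step 2 — ω₀ = 1/√(0.000906·2.07e-08) = 2.309e+05 rad/s.
Step 3 — f₀ = ω₀/(2π) = 3.675e+04 Hz.
Step 4 — Series Q: Q = ω₀L/R = 2.309e+05·0.000906/2850 = 0.07341.

(a) f₀ = 3.675e+04 Hz  (b) Q = 0.07341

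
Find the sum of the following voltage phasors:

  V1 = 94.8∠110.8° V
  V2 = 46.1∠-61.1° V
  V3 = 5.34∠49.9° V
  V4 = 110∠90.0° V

Step 1 — Convert each phasor to rectangular form:
  V1 = 94.8·(cos(110.8°) + j·sin(110.8°)) = -33.66 + j88.62 V
  V2 = 46.1·(cos(-61.1°) + j·sin(-61.1°)) = 22.28 - j40.36 V
  V3 = 5.34·(cos(49.9°) + j·sin(49.9°)) = 3.44 + j4.085 V
  V4 = 110·(cos(90.0°) + j·sin(90.0°)) = 0 + j110 V
Step 2 — Sum components: V_total = -7.945 + j162.3 V.
Step 3 — Convert to polar: |V_total| = 162.5 V, ∠V_total = 92.8°.

V_total = 162.5∠92.8° V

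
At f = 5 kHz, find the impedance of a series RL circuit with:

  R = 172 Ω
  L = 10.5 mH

Step 1 — Angular frequency: ω = 2π·f = 2π·5000 = 3.142e+04 rad/s.
Step 2 — Component impedances:
  R: Z = R = 172 Ω
  L: Z = jωL = j·3.142e+04·0.0105 = 0 + j329.9 Ω
Step 3 — Series combination: Z_total = R + L = 172 + j329.9 Ω = 372∠62.5° Ω.

Z = 172 + j329.9 Ω = 372∠62.5° Ω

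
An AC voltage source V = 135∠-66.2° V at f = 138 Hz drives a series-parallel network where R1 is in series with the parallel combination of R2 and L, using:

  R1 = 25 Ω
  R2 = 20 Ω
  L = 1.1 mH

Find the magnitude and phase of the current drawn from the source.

Step 1 — Angular frequency: ω = 2π·f = 2π·138 = 867.1 rad/s.
Step 2 — Component impedances:
  R1: Z = R = 25 Ω
  R2: Z = R = 20 Ω
  L: Z = jωL = j·867.1·0.0011 = 0 + j0.9538 Ω
Step 3 — Parallel branch: R2 || L = 1/(1/R2 + 1/L) = 0.04538 + j0.9516 Ω.
Step 4 — Series with R1: Z_total = R1 + (R2 || L) = 25.05 + j0.9516 Ω = 25.06∠2.2° Ω.
Step 5 — Source phasor: V = 135∠-66.2° V = 54.48 - j123.5 V.
Step 6 — Ohm's law: I = V / Z_total = (54.48 - j123.5) / (25.05 + j0.9516) = 1.985 - j5.007 A.
Step 7 — Convert to polar: |I| = 5.386 A, ∠I = -68.4°.

I = 5.386∠-68.4° A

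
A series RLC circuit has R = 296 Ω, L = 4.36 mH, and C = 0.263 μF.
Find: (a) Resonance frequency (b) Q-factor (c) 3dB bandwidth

Step 1 — Resonance condition Im(Z)=0 gives ω₀ = 1/√(LC).
Step 2 — ω₀ = 1/√(0.00436·2.63e-07) = 2.953e+04 rad/s.
Step 3 — f₀ = ω₀/(2π) = 4700 Hz.
Step 4 — Series Q: Q = ω₀L/R = 2.953e+04·0.00436/296 = 0.435.
Step 5 — 3dB bandwidth: Δω = ω₀/Q = 6.789e+04 rad/s; BW = Δω/(2π) = 1.081e+04 Hz.

(a) f₀ = 4700 Hz  (b) Q = 0.435  (c) BW = 1.081e+04 Hz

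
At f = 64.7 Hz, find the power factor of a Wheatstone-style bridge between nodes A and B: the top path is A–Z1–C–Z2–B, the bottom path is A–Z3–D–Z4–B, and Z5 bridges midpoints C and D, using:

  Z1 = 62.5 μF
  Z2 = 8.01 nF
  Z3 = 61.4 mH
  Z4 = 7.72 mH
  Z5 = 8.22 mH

Step 1 — Angular frequency: ω = 2π·f = 2π·64.7 = 406.5 rad/s.
Step 2 — Component impedances:
  Z1: Z = 1/(jωC) = -j/(ω·C) = 0 - j39.36 Ω
  Z2: Z = 1/(jωC) = -j/(ω·C) = 0 - j3.071e+05 Ω
  Z3: Z = jωL = j·406.5·0.0614 = 0 + j24.96 Ω
  Z4: Z = jωL = j·406.5·0.00772 = 0 + j3.138 Ω
  Z5: Z = jωL = j·406.5·0.00822 = 0 + j3.342 Ω
Step 3 — Bridge requires nodal analysis (the Z5 bridge couples midpoints C and D, so the two paths cannot be reduced to a simple series/parallel combination). Setting node B to ground and injecting 1 A at node A, the 3-node admittance system at A, C, D solves to V_A = Z_AB = 0 + j84.45 Ω = 84.45∠90.0° Ω.
Step 4 — Power factor: PF = cos(φ) = Re(Z)/|Z| = 0/84.45 = 0.
Step 5 — Type: Im(Z) = 84.45 ⇒ lagging (phase φ = 90.0°).

PF = 0 (lagging, φ = 90.0°)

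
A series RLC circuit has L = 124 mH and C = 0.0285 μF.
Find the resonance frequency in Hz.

Step 1 — Resonance condition Im(Z)=0 gives ω₀ = 1/√(LC).
Step 2 — ω₀ = 1/√(0.124·2.85e-08) = 1.682e+04 rad/s.
Step 3 — f₀ = ω₀/(2π) = 2677 Hz.

f₀ = 2677 Hz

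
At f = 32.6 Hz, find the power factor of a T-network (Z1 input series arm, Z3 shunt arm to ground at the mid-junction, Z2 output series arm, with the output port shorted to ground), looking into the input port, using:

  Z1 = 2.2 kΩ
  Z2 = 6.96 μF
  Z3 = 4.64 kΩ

Step 1 — Angular frequency: ω = 2π·f = 2π·32.6 = 204.8 rad/s.
Step 2 — Component impedances:
  Z1: Z = R = 2200 Ω
  Z2: Z = 1/(jωC) = -j/(ω·C) = 0 - j701.4 Ω
  Z3: Z = R = 4640 Ω
Step 3 — With the output port shorted to ground, the output series arm Z2 runs from the junction to ground; the shunt arm Z3 also runs from the junction to ground. They appear in parallel: Z3 || Z2 = 103.7 - j685.8 Ω.
Step 4 — Series with input arm Z1: Z_in = Z1 + (Z3 || Z2) = 2304 - j685.8 Ω = 2404∠-16.6° Ω.
Step 5 — Power factor: PF = cos(φ) = Re(Z)/|Z| = 2304/2404 = 0.9584.
Step 6 — Type: Im(Z) = -685.8 ⇒ leading (phase φ = -16.6°).

PF = 0.9584 (leading, φ = -16.6°)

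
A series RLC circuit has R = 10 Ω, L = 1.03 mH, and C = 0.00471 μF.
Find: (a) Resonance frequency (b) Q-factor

Step 1 — Resonance condition Im(Z)=0 gives ω₀ = 1/√(LC).
Step 2 — ω₀ = 1/√(0.00103·4.71e-09) = 4.54e+05 rad/s.
Step 3 — f₀ = ω₀/(2π) = 7.226e+04 Hz.
Step 4 — Series Q: Q = ω₀L/R = 4.54e+05·0.00103/10 = 46.76.

(a) f₀ = 7.226e+04 Hz  (b) Q = 46.76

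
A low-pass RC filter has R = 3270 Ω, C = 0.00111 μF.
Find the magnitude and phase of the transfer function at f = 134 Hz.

Step 1 — Angular frequency: ω = 2π·134 = 841.9 rad/s.
Step 2 — Transfer function: H(jω) = 1/(1 + jωRC).
Step 3 — Denominator: 1 + jωRC = 1 + j·841.9·3270·1.11e-09 = 1 + j0.003056.
Step 4 — H = 1 - j0.003056.
Step 5 — Magnitude: |H| = 1 (-0.0 dB); phase: φ = -0.2°.

|H| = 1 (-0.0 dB), φ = -0.2°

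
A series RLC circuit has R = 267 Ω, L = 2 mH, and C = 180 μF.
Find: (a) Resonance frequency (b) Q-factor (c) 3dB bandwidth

Step 1 — Resonance condition Im(Z)=0 gives ω₀ = 1/√(LC).
Step 2 — ω₀ = 1/√(0.002·0.00018) = 1667 rad/s.
Step 3 — f₀ = ω₀/(2π) = 265.3 Hz.
Step 4 — Series Q: Q = ω₀L/R = 1667·0.002/267 = 0.01248.
Step 5 — 3dB bandwidth: Δω = ω₀/Q = 1.335e+05 rad/s; BW = Δω/(2π) = 2.125e+04 Hz.

(a) f₀ = 265.3 Hz  (b) Q = 0.01248  (c) BW = 2.125e+04 Hz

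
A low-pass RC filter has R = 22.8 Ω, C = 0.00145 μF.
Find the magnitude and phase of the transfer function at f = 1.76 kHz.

Step 1 — Angular frequency: ω = 2π·1760 = 1.106e+04 rad/s.
Step 2 — Transfer function: H(jω) = 1/(1 + jωRC).
Step 3 — Denominator: 1 + jωRC = 1 + j·1.106e+04·22.8·1.45e-09 = 1 + j0.0003656.
Step 4 — H = 1 - j0.0003656.
Step 5 — Magnitude: |H| = 1 (-0.0 dB); phase: φ = -0.0°.

|H| = 1 (-0.0 dB), φ = -0.0°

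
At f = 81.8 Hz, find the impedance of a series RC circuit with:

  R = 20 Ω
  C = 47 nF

Step 1 — Angular frequency: ω = 2π·f = 2π·81.8 = 514 rad/s.
Step 2 — Component impedances:
  R: Z = R = 20 Ω
  C: Z = 1/(jωC) = -j/(ω·C) = 0 - j4.14e+04 Ω
Step 3 — Series combination: Z_total = R + C = 20 - j4.14e+04 Ω = 4.14e+04∠-90.0° Ω.

Z = 20 - j4.14e+04 Ω = 4.14e+04∠-90.0° Ω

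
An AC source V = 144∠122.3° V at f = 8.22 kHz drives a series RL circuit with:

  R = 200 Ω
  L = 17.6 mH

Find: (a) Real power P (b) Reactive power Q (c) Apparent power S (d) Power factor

Step 1 — Angular frequency: ω = 2π·f = 2π·8220 = 5.165e+04 rad/s.
Step 2 — Component impedances:
  R: Z = R = 200 Ω
  L: Z = jωL = j·5.165e+04·0.0176 = 0 + j909 Ω
Step 3 — Series combination: Z_total = R + L = 200 + j909 Ω = 930.7∠77.6° Ω.
Step 4 — Source phasor: V = 144∠122.3° V = -76.95 + j121.7 V.
Step 5 — Current: I = V / Z = 0.11 + j0.1088 A = 0.1547∠44.7° A.
Step 6 — Complex power: S = V·I* = 4.787 + j21.76 VA.
Step 7 — Real power: P = Re(S) = 4.787 W.
Step 8 — Reactive power: Q = Im(S) = 21.76 VAR.
Step 9 — Apparent power: |S| = 22.28 VA.
Step 10 — Power factor: PF = P/|S| = 0.2149 (lagging).

(a) P = 4.787 W  (b) Q = 21.76 VAR  (c) S = 22.28 VA  (d) PF = 0.2149 (lagging)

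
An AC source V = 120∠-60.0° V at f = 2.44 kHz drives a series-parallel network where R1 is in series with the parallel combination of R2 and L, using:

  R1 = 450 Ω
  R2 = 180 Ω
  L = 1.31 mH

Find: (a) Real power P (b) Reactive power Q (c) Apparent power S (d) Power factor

Step 1 — Angular frequency: ω = 2π·f = 2π·2440 = 1.533e+04 rad/s.
Step 2 — Component impedances:
  R1: Z = R = 450 Ω
  R2: Z = R = 180 Ω
  L: Z = jωL = j·1.533e+04·0.00131 = 0 + j20.08 Ω
Step 3 — Parallel branch: R2 || L = 1/(1/R2 + 1/L) = 2.213 + j19.84 Ω.
Step 4 — Series with R1: Z_total = R1 + (R2 || L) = 452.2 + j19.84 Ω = 452.6∠2.5° Ω.
Step 5 — Source phasor: V = 120∠-60.0° V = 60 - j103.9 V.
Step 6 — Current: I = V / Z = 0.1224 - j0.2352 A = 0.2651∠-62.5° A.
Step 7 — Complex power: S = V·I* = 31.78 + j1.394 VA.
Step 8 — Real power: P = Re(S) = 31.78 W.
Step 9 — Reactive power: Q = Im(S) = 1.394 VAR.
Step 10 — Apparent power: |S| = 31.81 VA.
Step 11 — Power factor: PF = P/|S| = 0.999 (lagging).

(a) P = 31.78 W  (b) Q = 1.394 VAR  (c) S = 31.81 VA  (d) PF = 0.999 (lagging)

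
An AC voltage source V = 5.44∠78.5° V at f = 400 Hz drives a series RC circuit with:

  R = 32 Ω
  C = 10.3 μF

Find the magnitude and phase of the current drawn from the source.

Step 1 — Angular frequency: ω = 2π·f = 2π·400 = 2513 rad/s.
Step 2 — Component impedances:
  R: Z = R = 32 Ω
  C: Z = 1/(jωC) = -j/(ω·C) = 0 - j38.63 Ω
Step 3 — Series combination: Z_total = R + C = 32 - j38.63 Ω = 50.16∠-50.4° Ω.
Step 4 — Source phasor: V = 5.44∠78.5° V = 1.085 + j5.331 V.
Step 5 — Ohm's law: I = V / Z_total = (1.085 + j5.331) / (32 - j38.63) = -0.06805 + j0.08444 A.
Step 6 — Convert to polar: |I| = 0.1084 A, ∠I = 128.9°.

I = 0.1084∠128.9° A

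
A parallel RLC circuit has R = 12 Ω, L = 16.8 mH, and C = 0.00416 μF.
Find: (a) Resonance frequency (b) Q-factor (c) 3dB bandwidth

Step 1 — Resonance: ω₀ = 1/√(LC) = 1/√(0.0168·4.16e-09) = 1.196e+05 rad/s.
Step 2 — f₀ = ω₀/(2π) = 1.904e+04 Hz.
Step 3 — Parallel Q: Q = R/(ω₀L) = 12/(1.196e+05·0.0168) = 0.005971.
Step 4 — Bandwidth: Δω = ω₀/Q = 2.003e+07 rad/s; BW = Δω/(2π) = 3.188e+06 Hz.

(a) f₀ = 1.904e+04 Hz  (b) Q = 0.005971  (c) BW = 3.188e+06 Hz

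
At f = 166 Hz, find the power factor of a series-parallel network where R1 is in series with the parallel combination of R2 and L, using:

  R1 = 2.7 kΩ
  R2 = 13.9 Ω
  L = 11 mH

Step 1 — Angular frequency: ω = 2π·f = 2π·166 = 1043 rad/s.
Step 2 — Component impedances:
  R1: Z = R = 2700 Ω
  R2: Z = R = 13.9 Ω
  L: Z = jωL = j·1043·0.011 = 0 + j11.47 Ω
Step 3 — Parallel branch: R2 || L = 1/(1/R2 + 1/L) = 5.633 + j6.824 Ω.
Step 4 — Series with R1: Z_total = R1 + (R2 || L) = 2706 + j6.824 Ω = 2706∠0.1° Ω.
Step 5 — Power factor: PF = cos(φ) = Re(Z)/|Z| = 2706/2706 = 1.
Step 6 — Type: Im(Z) = 6.824 ⇒ lagging (phase φ = 0.1°).

PF = 1 (lagging, φ = 0.1°)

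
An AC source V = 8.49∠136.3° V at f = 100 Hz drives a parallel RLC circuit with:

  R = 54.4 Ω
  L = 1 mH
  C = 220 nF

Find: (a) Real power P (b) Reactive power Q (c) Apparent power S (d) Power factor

Step 1 — Angular frequency: ω = 2π·f = 2π·100 = 628.3 rad/s.
Step 2 — Component impedances:
  R: Z = R = 54.4 Ω
  L: Z = jωL = j·628.3·0.001 = 0 + j0.6283 Ω
  C: Z = 1/(jωC) = -j/(ω·C) = 0 - j7234 Ω
Step 3 — Parallel combination: 1/Z_total = 1/R + 1/L + 1/C; Z_total = 0.007257 + j0.6283 Ω = 0.6283∠89.3° Ω.
Step 4 — Source phasor: V = 8.49∠136.3° V = -6.138 + j5.866 V.
Step 5 — Current: I = V / Z = 9.222 + j9.876 A = 13.51∠47.0° A.
Step 6 — Complex power: S = V·I* = 1.325 + j114.7 VA.
Step 7 — Real power: P = Re(S) = 1.325 W.
Step 8 — Reactive power: Q = Im(S) = 114.7 VAR.
Step 9 — Apparent power: |S| = 114.7 VA.
Step 10 — Power factor: PF = P/|S| = 0.01155 (lagging).

(a) P = 1.325 W  (b) Q = 114.7 VAR  (c) S = 114.7 VA  (d) PF = 0.01155 (lagging)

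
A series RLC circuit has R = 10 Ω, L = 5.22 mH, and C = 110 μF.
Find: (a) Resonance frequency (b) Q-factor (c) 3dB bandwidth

Step 1 — Resonance: ω₀ = 1/√(LC) = 1/√(0.00522·0.00011) = 1320 rad/s.
Step 2 — f₀ = ω₀/(2π) = 210 Hz.
Step 3 — Series Q: Q = ω₀L/R = 1320·0.00522/10 = 0.6889.
Step 4 — Bandwidth: Δω = ω₀/Q = 1916 rad/s; BW = Δω/(2π) = 304.9 Hz.

(a) f₀ = 210 Hz  (b) Q = 0.6889  (c) BW = 304.9 Hz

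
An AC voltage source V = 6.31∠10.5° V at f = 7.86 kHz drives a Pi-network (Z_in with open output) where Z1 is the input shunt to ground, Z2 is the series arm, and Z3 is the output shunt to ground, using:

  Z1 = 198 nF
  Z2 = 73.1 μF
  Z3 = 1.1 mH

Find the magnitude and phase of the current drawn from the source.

Step 1 — Angular frequency: ω = 2π·f = 2π·7860 = 4.939e+04 rad/s.
Step 2 — Component impedances:
  Z1: Z = 1/(jωC) = -j/(ω·C) = 0 - j102.3 Ω
  Z2: Z = 1/(jωC) = -j/(ω·C) = 0 - j0.277 Ω
  Z3: Z = jωL = j·4.939e+04·0.0011 = 0 + j54.32 Ω
Step 3 — With open output, the series arm Z2 and the output shunt Z3 appear in series to ground: Z2 + Z3 = 0 + j54.05 Ω.
Step 4 — Parallel with input shunt Z1: Z_in = Z1 || (Z2 + Z3) = 0 + j114.6 Ω = 114.6∠90.0° Ω.
Step 5 — Source phasor: V = 6.31∠10.5° V = 6.204 + j1.15 V.
Step 6 — Ohm's law: I = V / Z_total = (6.204 + j1.15) / (0 + j114.6) = 0.01003 - j0.05413 A.
Step 7 — Convert to polar: |I| = 0.05505 A, ∠I = -79.5°.

I = 0.05505∠-79.5° A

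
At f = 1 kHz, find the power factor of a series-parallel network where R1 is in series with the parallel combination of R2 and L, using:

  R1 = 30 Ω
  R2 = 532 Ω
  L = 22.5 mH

Step 1 — Angular frequency: ω = 2π·f = 2π·1000 = 6283 rad/s.
Step 2 — Component impedances:
  R1: Z = R = 30 Ω
  R2: Z = R = 532 Ω
  L: Z = jωL = j·6283·0.0225 = 0 + j141.4 Ω
Step 3 — Parallel branch: R2 || L = 1/(1/R2 + 1/L) = 35.09 + j132 Ω.
Step 4 — Series with R1: Z_total = R1 + (R2 || L) = 65.09 + j132 Ω = 147.2∠63.8° Ω.
Step 5 — Power factor: PF = cos(φ) = Re(Z)/|Z| = 65.09/147.22 = 0.4421.
Step 6 — Type: Im(Z) = 132 ⇒ lagging (phase φ = 63.8°).

PF = 0.4421 (lagging, φ = 63.8°)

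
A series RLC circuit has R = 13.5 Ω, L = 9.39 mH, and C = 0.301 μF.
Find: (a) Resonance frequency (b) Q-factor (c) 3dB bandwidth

Step 1 — Resonance: ω₀ = 1/√(LC) = 1/√(0.00939·3.01e-07) = 1.881e+04 rad/s.
Step 2 — f₀ = ω₀/(2π) = 2994 Hz.
Step 3 — Series Q: Q = ω₀L/R = 1.881e+04·0.00939/13.5 = 13.08.
Step 4 — Bandwidth: Δω = ω₀/Q = 1438 rad/s; BW = Δω/(2π) = 228.8 Hz.

(a) f₀ = 2994 Hz  (b) Q = 13.08  (c) BW = 228.8 Hz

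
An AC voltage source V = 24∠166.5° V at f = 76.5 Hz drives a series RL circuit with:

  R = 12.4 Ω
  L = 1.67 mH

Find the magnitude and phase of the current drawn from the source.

Step 1 — Angular frequency: ω = 2π·f = 2π·76.5 = 480.7 rad/s.
Step 2 — Component impedances:
  R: Z = R = 12.4 Ω
  L: Z = jωL = j·480.7·0.00167 = 0 + j0.8027 Ω
Step 3 — Series combination: Z_total = R + L = 12.4 + j0.8027 Ω = 12.43∠3.7° Ω.
Step 4 — Source phasor: V = 24∠166.5° V = -23.34 + j5.603 V.
Step 5 — Ohm's law: I = V / Z_total = (-23.34 + j5.603) / (12.4 + j0.8027) = -1.845 + j0.5713 A.
Step 6 — Convert to polar: |I| = 1.931 A, ∠I = 162.8°.

I = 1.931∠162.8° A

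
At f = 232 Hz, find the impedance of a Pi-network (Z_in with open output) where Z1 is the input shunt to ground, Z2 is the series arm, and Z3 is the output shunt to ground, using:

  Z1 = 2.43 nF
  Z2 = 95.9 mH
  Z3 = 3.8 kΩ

Step 1 — Angular frequency: ω = 2π·f = 2π·232 = 1458 rad/s.
Step 2 — Component impedances:
  Z1: Z = 1/(jωC) = -j/(ω·C) = 0 - j2.823e+05 Ω
  Z2: Z = jωL = j·1458·0.0959 = 0 + j139.8 Ω
  Z3: Z = R = 3800 Ω
Step 3 — With open output, the series arm Z2 and the output shunt Z3 appear in series to ground: Z2 + Z3 = 3800 + j139.8 Ω.
Step 4 — Parallel with input shunt Z1: Z_in = Z1 || (Z2 + Z3) = 3803 + j88.65 Ω = 3804∠1.3° Ω.

Z = 3803 + j88.65 Ω = 3804∠1.3° Ω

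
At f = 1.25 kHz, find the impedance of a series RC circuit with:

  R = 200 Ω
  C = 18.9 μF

Step 1 — Angular frequency: ω = 2π·f = 2π·1250 = 7854 rad/s.
Step 2 — Component impedances:
  R: Z = R = 200 Ω
  C: Z = 1/(jωC) = -j/(ω·C) = 0 - j6.737 Ω
Step 3 — Series combination: Z_total = R + C = 200 - j6.737 Ω = 200.1∠-1.9° Ω.

Z = 200 - j6.737 Ω = 200.1∠-1.9° Ω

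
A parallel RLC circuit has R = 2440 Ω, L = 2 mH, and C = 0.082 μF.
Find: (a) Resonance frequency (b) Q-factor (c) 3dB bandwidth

Step 1 — Resonance: ω₀ = 1/√(LC) = 1/√(0.002·8.2e-08) = 7.809e+04 rad/s.
Step 2 — f₀ = ω₀/(2π) = 1.243e+04 Hz.
Step 3 — Parallel Q: Q = R/(ω₀L) = 2440/(7.809e+04·0.002) = 15.62.
Step 4 — Bandwidth: Δω = ω₀/Q = 4998 rad/s; BW = Δω/(2π) = 795.5 Hz.

(a) f₀ = 1.243e+04 Hz  (b) Q = 15.62  (c) BW = 795.5 Hz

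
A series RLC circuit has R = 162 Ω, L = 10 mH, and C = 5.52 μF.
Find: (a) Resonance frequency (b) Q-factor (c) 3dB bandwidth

Step 1 — Resonance: ω₀ = 1/√(LC) = 1/√(0.01·5.52e-06) = 4256 rad/s.
Step 2 — f₀ = ω₀/(2π) = 677.4 Hz.
Step 3 — Series Q: Q = ω₀L/R = 4256·0.01/162 = 0.2627.
Step 4 — Bandwidth: Δω = ω₀/Q = 1.62e+04 rad/s; BW = Δω/(2π) = 2578 Hz.

(a) f₀ = 677.4 Hz  (b) Q = 0.2627  (c) BW = 2578 Hz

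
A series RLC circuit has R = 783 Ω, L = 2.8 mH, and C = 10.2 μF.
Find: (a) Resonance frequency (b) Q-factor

Step 1 — Resonance condition Im(Z)=0 gives ω₀ = 1/√(LC).
Step 2 — ω₀ = 1/√(0.0028·1.02e-05) = 5917 rad/s.
Step 3 — f₀ = ω₀/(2π) = 941.8 Hz.
Step 4 — Series Q: Q = ω₀L/R = 5917·0.0028/783 = 0.02116.

(a) f₀ = 941.8 Hz  (b) Q = 0.02116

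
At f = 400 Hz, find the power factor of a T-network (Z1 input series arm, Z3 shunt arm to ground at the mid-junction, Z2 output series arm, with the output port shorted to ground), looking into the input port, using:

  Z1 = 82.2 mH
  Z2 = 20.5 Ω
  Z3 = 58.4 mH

Step 1 — Angular frequency: ω = 2π·f = 2π·400 = 2513 rad/s.
Step 2 — Component impedances:
  Z1: Z = jωL = j·2513·0.0822 = 0 + j206.6 Ω
  Z2: Z = R = 20.5 Ω
  Z3: Z = jωL = j·2513·0.0584 = 0 + j146.8 Ω
Step 3 — With the output port shorted to ground, the output series arm Z2 runs from the junction to ground; the shunt arm Z3 also runs from the junction to ground. They appear in parallel: Z3 || Z2 = 20.11 + j2.808 Ω.
Step 4 — Series with input arm Z1: Z_in = Z1 + (Z3 || Z2) = 20.11 + j209.4 Ω = 210.4∠84.5° Ω.
Step 5 — Power factor: PF = cos(φ) = Re(Z)/|Z| = 20.108/210.36 = 0.09559.
Step 6 — Type: Im(Z) = 209.4 ⇒ lagging (phase φ = 84.5°).

PF = 0.09559 (lagging, φ = 84.5°)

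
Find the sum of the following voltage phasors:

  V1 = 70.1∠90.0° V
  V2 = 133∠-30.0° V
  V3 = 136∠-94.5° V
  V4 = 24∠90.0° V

Step 1 — Convert each phasor to rectangular form:
  V1 = 70.1·(cos(90.0°) + j·sin(90.0°)) = 0 + j70.1 V
  V2 = 133·(cos(-30.0°) + j·sin(-30.0°)) = 115.2 - j66.5 V
  V3 = 136·(cos(-94.5°) + j·sin(-94.5°)) = -10.67 - j135.6 V
  V4 = 24·(cos(90.0°) + j·sin(90.0°)) = 0 + j24 V
Step 2 — Sum components: V_total = 104.5 - j108 V.
Step 3 — Convert to polar: |V_total| = 150.3 V, ∠V_total = -45.9°.

V_total = 150.3∠-45.9° V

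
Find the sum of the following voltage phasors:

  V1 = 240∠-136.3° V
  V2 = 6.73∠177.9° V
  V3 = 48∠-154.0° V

Step 1 — Convert each phasor to rectangular form:
  V1 = 240·(cos(-136.3°) + j·sin(-136.3°)) = -173.5 - j165.8 V
  V2 = 6.73·(cos(177.9°) + j·sin(177.9°)) = -6.725 + j0.2466 V
  V3 = 48·(cos(-154.0°) + j·sin(-154.0°)) = -43.14 - j21.04 V
Step 2 — Sum components: V_total = -223.4 - j186.6 V.
Step 3 — Convert to polar: |V_total| = 291.1 V, ∠V_total = -140.1°.

V_total = 291.1∠-140.1° V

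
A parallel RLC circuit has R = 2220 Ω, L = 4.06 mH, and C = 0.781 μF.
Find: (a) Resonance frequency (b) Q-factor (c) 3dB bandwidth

Step 1 — Resonance: ω₀ = 1/√(LC) = 1/√(0.00406·7.81e-07) = 1.776e+04 rad/s.
Step 2 — f₀ = ω₀/(2π) = 2826 Hz.
Step 3 — Parallel Q: Q = R/(ω₀L) = 2220/(1.776e+04·0.00406) = 30.79.
Step 4 — Bandwidth: Δω = ω₀/Q = 576.8 rad/s; BW = Δω/(2π) = 91.79 Hz.

(a) f₀ = 2826 Hz  (b) Q = 30.79  (c) BW = 91.79 Hz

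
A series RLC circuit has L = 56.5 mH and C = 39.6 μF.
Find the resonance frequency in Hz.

Step 1 — Resonance condition Im(Z)=0 gives ω₀ = 1/√(LC).
Step 2 — ω₀ = 1/√(0.0565·3.96e-05) = 668.5 rad/s.
Step 3 — f₀ = ω₀/(2π) = 106.4 Hz.

f₀ = 106.4 Hz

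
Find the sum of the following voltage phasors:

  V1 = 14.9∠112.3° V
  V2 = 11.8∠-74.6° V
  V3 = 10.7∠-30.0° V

Step 1 — Convert each phasor to rectangular form:
  V1 = 14.9·(cos(112.3°) + j·sin(112.3°)) = -5.654 + j13.79 V
  V2 = 11.8·(cos(-74.6°) + j·sin(-74.6°)) = 3.134 - j11.38 V
  V3 = 10.7·(cos(-30.0°) + j·sin(-30.0°)) = 9.266 - j5.35 V
Step 2 — Sum components: V_total = 6.746 - j2.941 V.
Step 3 — Convert to polar: |V_total| = 7.359 V, ∠V_total = -23.6°.

V_total = 7.359∠-23.6° V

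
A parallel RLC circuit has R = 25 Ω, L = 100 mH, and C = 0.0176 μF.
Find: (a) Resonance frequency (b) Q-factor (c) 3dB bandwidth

Step 1 — Resonance: ω₀ = 1/√(LC) = 1/√(0.1·1.76e-08) = 2.384e+04 rad/s.
Step 2 — f₀ = ω₀/(2π) = 3794 Hz.
Step 3 — Parallel Q: Q = R/(ω₀L) = 25/(2.384e+04·0.1) = 0.01049.
Step 4 — Bandwidth: Δω = ω₀/Q = 2.273e+06 rad/s; BW = Δω/(2π) = 3.617e+05 Hz.

(a) f₀ = 3794 Hz  (b) Q = 0.01049  (c) BW = 3.617e+05 Hz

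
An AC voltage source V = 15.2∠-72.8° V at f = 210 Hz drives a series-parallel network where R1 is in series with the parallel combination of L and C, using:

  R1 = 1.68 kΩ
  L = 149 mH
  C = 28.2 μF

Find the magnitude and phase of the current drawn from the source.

Step 1 — Angular frequency: ω = 2π·f = 2π·210 = 1319 rad/s.
Step 2 — Component impedances:
  R1: Z = R = 1680 Ω
  L: Z = jωL = j·1319·0.149 = 0 + j196.6 Ω
  C: Z = 1/(jωC) = -j/(ω·C) = 0 - j26.88 Ω
Step 3 — Parallel branch: L || C = 1/(1/L + 1/C) = 0 - j31.13 Ω.
Step 4 — Series with R1: Z_total = R1 + (L || C) = 1680 - j31.13 Ω = 1680∠-1.1° Ω.
Step 5 — Source phasor: V = 15.2∠-72.8° V = 4.495 - j14.52 V.
Step 6 — Ohm's law: I = V / Z_total = (4.495 - j14.52) / (1680 - j31.13) = 0.002835 - j0.00859 A.
Step 7 — Convert to polar: |I| = 0.009046 A, ∠I = -71.7°.

I = 0.009046∠-71.7° A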